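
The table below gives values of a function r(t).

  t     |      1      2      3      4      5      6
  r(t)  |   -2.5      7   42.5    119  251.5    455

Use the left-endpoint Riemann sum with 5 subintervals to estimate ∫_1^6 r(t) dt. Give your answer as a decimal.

417.5

Δt = 1.
Sum = 1·[(-2.5) + 7 + 42.5 + 119 + 251.5] = 417.5.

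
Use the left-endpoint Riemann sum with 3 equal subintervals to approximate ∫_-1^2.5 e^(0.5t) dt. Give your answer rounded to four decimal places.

4.2480

Δt = (2.5 − (-1))/3 = 7/6.
Left endpoints: -1, 1/6, 4/3.
f(-1) ≈ 0.6065, f(1/6) ≈ 1.0869, f(4/3) ≈ 1.9477.
Sum = Δt · [f(-1) + f(1/6) + f(4/3)].
Sum ≈ 4.2480.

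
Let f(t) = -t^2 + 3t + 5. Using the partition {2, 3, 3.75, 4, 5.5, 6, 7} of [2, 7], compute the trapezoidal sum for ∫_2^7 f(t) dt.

Subinterval widths: 1, 0.75, 0.25, 1.5, 0.5, 1.
f(2) = 7, f(3) = 5, f(3.75) = 2.1875, f(4) = 1, f(5.5) = -8.75, f(6) = -13, f(7) = -23.
On each subinterval the trapezoid contributes (Δt_i/2)·[f(t_{i-1}) + f(t_i)].
Sum = -20.15625.

-20.15625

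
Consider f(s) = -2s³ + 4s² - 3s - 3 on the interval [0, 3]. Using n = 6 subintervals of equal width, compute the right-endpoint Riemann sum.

-34.375

Δs = (3 − 0)/6 = 0.5.
Right endpoints: 0.5, 1, 1.5, 2, 2.5, 3.
f(0.5) = -3.75, f(1) = -4, f(1.5) = -5.25, f(2) = -9, f(2.5) = -16.75, f(3) = -30.
Sum = Δs · [f(0.5) + f(1) + f(1.5) + ...].
Sum = -34.375.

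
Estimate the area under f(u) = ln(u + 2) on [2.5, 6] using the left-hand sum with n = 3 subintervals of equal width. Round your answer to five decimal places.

Δu = (6 − 2.5)/3 = 7/6.
Left endpoints: 2.5, 11/3, 29/6.
f(2.5) ≈ 1.50408, f(11/3) ≈ 1.73460, f(29/6) ≈ 1.92181.
Sum = Δu · [f(2.5) + f(11/3) + f(29/6)].
Sum ≈ 6.02057.

6.02057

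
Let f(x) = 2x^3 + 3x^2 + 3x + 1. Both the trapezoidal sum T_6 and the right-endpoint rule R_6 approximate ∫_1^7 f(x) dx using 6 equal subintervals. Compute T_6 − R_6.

-423

T_6 = 1647.
R_6 = 2070.
T_6 − R_6 = -423.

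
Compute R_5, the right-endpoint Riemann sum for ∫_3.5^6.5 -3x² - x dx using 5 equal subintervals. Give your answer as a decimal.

Δx = (6.5 − 3.5)/5 = 0.6.
Right endpoints: 4.1, 4.7, 5.3, 5.9, 6.5.
f(4.1) = -54.53, f(4.7) = -70.97, f(5.3) = -89.57, f(5.9) = -110.33, f(6.5) = -133.25.
Sum = Δx · [f(4.1) + f(4.7) + f(5.3) + f(5.9) + f(6.5)].
Sum = -275.19.

-275.19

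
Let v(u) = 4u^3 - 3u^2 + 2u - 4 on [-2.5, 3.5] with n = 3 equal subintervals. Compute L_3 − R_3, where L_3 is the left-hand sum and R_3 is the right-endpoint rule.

L_3 = -181.5.
R_3 = 274.5.
L_3 − R_3 = -456.

-456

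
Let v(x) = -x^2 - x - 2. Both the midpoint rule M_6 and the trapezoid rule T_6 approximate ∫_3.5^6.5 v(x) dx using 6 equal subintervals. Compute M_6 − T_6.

M_6 = -98.1875.
T_6 = -98.375.
M_6 − T_6 = 0.1875.

0.1875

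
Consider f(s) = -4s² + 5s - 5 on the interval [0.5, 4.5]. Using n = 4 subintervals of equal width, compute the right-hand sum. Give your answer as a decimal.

Δs = (4.5 − 0.5)/4 = 1.
Right endpoints: 1.5, 2.5, 3.5, 4.5.
f(1.5) = -6.5, f(2.5) = -17.5, f(3.5) = -36.5, f(4.5) = -63.5.
Sum = Δs · [f(1.5) + f(2.5) + f(3.5) + f(4.5)].
Sum = -124.

-124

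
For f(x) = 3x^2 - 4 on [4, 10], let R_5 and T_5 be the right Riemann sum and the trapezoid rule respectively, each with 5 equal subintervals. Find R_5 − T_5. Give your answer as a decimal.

151.2

R_5 = 1067.52.
T_5 = 916.32.
R_5 − T_5 = 151.2.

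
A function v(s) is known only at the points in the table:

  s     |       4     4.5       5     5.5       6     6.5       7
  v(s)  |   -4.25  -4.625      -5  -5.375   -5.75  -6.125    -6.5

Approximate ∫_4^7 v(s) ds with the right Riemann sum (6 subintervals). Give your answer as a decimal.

Δs = 0.5.
Sum = 0.5·[(-4.625) + (-5) + (-5.375) + (-5.75) + (-6.125) + (-6.5)] = -16.6875.

-16.6875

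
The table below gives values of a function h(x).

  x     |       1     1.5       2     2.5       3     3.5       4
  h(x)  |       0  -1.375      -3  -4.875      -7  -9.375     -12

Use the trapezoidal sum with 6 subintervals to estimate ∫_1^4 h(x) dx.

Δx = 0.5.
T_6 = (0.5/2)·[0 + 2·(-1.375) + 2·(-3) + 2·(-4.875) + 2·(-7) + 2·(-9.375) + (-12)] = -15.8125.

-15.8125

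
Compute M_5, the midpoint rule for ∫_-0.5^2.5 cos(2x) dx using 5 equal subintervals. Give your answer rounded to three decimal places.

Δx = (2.5 − (-0.5))/5 = 0.6.
Midpoints: -0.2, 0.4, 1, 1.6, 2.2.
f(-0.2) ≈ 0.921, f(0.4) ≈ 0.697, f(1) ≈ -0.416, f(1.6) ≈ -0.998, f(2.2) ≈ -0.307.
Sum = Δx · [f(-0.2) + f(0.4) + f(1) + f(1.6) + f(2.2)].
Sum ≈ -0.062.

-0.062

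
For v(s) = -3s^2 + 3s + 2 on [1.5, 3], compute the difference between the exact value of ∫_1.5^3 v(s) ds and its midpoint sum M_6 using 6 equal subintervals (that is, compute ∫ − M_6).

Exact integral: ∫_1.5^3 v(s) ds = -10.5.
M_6 = -10.4765625.
Error = -10.5 − (-10.4765625) = -0.0234375.

-0.0234375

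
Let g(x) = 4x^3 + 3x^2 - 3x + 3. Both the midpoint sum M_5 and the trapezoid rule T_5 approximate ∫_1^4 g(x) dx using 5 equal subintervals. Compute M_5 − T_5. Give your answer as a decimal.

M_5 = 301.53.
T_5 = 310.44.
M_5 − T_5 = -8.91.

-8.91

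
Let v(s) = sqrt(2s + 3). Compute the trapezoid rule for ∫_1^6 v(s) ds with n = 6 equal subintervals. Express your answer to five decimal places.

15.62723

Δs = (6 − 1)/6 = 5/6.
v(1) ≈ 2.23607, v(11/6) ≈ 2.58199, v(8/3) ≈ 2.88675, v(3.5) ≈ 3.16228, v(13/3) ≈ 3.41565, v(31/6) ≈ 3.65148, v(6) ≈ 3.87298.
T_6 = (Δs/2)·[v(s_0) + 2v(s_1) + ... + 2v(s_{5}) + v(s_6)].
Sum ≈ 15.62723.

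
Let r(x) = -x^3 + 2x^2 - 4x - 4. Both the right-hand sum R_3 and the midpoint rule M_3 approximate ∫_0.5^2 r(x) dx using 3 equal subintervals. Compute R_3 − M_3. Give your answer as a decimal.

R_3 = -13.9375.
M_3 = -12.1796875.
R_3 − M_3 = -1.7578125.

-1.7578125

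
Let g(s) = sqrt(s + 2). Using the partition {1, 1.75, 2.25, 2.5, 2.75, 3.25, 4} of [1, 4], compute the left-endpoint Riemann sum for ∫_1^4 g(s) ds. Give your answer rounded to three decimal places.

6.121

Subinterval widths: 0.75, 0.5, 0.25, 0.25, 0.5, 0.75.
Left endpoints: 1, 1.75, 2.25, 2.5, 2.75, 3.25.
g(1) ≈ 1.732, g(1.75) ≈ 1.936, g(2.25) ≈ 2.062, g(2.5) ≈ 2.121, g(2.75) ≈ 2.179, g(3.25) ≈ 2.291.
Sum = Σ Δs_i · g(s_i).
Sum ≈ 6.121.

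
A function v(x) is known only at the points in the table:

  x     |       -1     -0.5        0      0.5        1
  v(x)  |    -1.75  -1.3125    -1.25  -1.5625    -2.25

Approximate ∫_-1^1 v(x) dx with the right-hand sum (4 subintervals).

Δx = 0.5.
Sum = 0.5·[(-1.3125) + (-1.25) + (-1.5625) + (-2.25)] = -3.1875.

-3.1875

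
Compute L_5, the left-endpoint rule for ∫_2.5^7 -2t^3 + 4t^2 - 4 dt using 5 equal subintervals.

-559.665

Δt = (7 − 2.5)/5 = 0.9.
Left endpoints: 2.5, 3.4, 4.3, 5.2, 6.1.
f(2.5) = -10.25, f(3.4) = -36.368, f(4.3) = -89.054, f(5.2) = -177.056, f(6.1) = -309.122.
Sum = Δt · [f(2.5) + f(3.4) + f(4.3) + f(5.2) + f(6.1)].
Sum = -559.665.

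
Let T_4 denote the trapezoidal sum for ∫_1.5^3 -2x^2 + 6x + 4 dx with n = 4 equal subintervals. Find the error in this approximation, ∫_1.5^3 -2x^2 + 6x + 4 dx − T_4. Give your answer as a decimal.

Exact integral: ∫_1.5^3 f(x) dx = 10.5.
T_4 = 10.4296875.
Error = 10.5 − 10.4296875 = 0.0703125.

0.0703125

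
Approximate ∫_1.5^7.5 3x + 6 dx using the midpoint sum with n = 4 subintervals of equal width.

117

Δx = (7.5 − 1.5)/4 = 1.5.
Midpoints: 2.25, 3.75, 5.25, 6.75.
f(2.25) = 12.75, f(3.75) = 17.25, f(5.25) = 21.75, f(6.75) = 26.25.
Sum = Δx · [f(2.25) + f(3.75) + f(5.25) + f(6.75)].
Sum = 117.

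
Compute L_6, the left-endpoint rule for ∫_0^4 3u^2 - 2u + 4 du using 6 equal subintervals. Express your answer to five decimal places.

Δu = (4 − 0)/6 = 2/3.
Left endpoints: 0, 2/3, 4/3, 2, 8/3, 10/3.
f(0) = 4, f(2/3) = 4, f(4/3) = 20/3, f(2) = 12, f(8/3) = 20, f(10/3) = 92/3.
Sum = Δu · [f(0) + f(2/3) + f(4/3) + ...].
Sum ≈ 51.55556.

51.55556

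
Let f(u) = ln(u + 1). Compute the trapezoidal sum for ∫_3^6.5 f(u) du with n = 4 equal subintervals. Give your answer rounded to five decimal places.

6.05917

Δu = (6.5 − 3)/4 = 0.875.
f(3) ≈ 1.38629, f(3.875) ≈ 1.58412, f(4.75) ≈ 1.74920, f(5.625) ≈ 1.89085, f(6.5) ≈ 2.01490.
T_4 = (Δu/2)·[f(u_0) + 2f(u_1) + 2f(u_2) + 2f(u_3) + f(u_4)].
Sum ≈ 6.05917.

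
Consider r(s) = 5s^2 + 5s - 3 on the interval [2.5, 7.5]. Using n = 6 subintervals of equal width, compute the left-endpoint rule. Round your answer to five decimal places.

Δs = (7.5 − 2.5)/6 = 5/6.
Left endpoints: 2.5, 10/3, 25/6, 5, 35/6, 20/3.
r(2.5) = 40.75, r(10/3) = 623/9, r(25/6) = 3767/36, r(5) = 147, r(35/6) = 7067/36, r(20/3) = 2273/9.
Sum = Δs · [r(2.5) + r(10/3) + r(25/6) + ...].
Sum ≈ 675.39352.

675.39352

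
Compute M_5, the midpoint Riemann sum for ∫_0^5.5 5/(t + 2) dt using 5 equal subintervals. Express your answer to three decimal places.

6.553

Δt = (5.5 − 0)/5 = 1.1.
Midpoints: 0.55, 1.65, 2.75, 3.85, 4.95.
f(0.55) = 100/51, f(1.65) = 100/73, f(2.75) = 20/19, f(3.85) = 100/117, f(4.95) = 100/139.
Sum = Δt · [f(0.55) + f(1.65) + f(2.75) + f(3.85) + f(4.95)].
Sum ≈ 6.553.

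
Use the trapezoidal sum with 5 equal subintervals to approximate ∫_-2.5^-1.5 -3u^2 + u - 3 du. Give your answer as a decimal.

Δu = (-1.5 − (-2.5))/5 = 0.2.
f(-2.5) = -24.25, f(-2.3) = -21.17, f(-2.1) = -18.33, f(-1.9) = -15.73, f(-1.7) = -13.37, f(-1.5) = -11.25.
T_5 = (Δu/2)·[f(u_0) + 2f(u_1) + ... + 2f(u_{4}) + f(u_5)].
Sum = -17.27.

-17.27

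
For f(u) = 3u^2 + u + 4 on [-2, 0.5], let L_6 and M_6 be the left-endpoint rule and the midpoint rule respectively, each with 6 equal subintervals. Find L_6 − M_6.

2.1484375

L_6 ≈ 18.289931.
M_6 ≈ 16.141493.
L_6 − M_6 = 2.1484375.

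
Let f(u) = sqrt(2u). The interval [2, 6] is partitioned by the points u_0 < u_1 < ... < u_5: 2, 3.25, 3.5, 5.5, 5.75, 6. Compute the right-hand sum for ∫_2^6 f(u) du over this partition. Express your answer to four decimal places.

Subinterval widths: 1.25, 0.25, 2, 0.25, 0.25.
Right endpoints: 3.25, 3.5, 5.5, 5.75, 6.
f(3.25) ≈ 2.5495, f(3.5) ≈ 2.6458, f(5.5) ≈ 3.3166, f(5.75) ≈ 3.3912, f(6) ≈ 3.4641.
Sum = Σ Δu_i · f(u_i).
Sum ≈ 12.1954.

12.1954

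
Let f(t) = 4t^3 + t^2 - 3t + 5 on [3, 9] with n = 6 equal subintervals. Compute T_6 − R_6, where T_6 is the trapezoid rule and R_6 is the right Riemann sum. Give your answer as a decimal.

T_6 = 6709.
R_6 = 8140.
T_6 − R_6 = -1431.

-1431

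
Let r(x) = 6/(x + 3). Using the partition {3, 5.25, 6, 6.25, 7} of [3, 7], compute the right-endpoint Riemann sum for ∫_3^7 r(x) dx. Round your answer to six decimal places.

Subinterval widths: 2.25, 0.75, 0.25, 0.75.
Right endpoints: 5.25, 6, 6.25, 7.
r(5.25) = 8/11, r(6) = 2/3, r(6.25) = 24/37, r(7) = 0.6.
Sum = Σ Δx_i · r(x_i).
Sum ≈ 2.748526.

2.748526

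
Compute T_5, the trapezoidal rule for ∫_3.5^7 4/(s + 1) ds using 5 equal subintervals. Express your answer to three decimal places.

2.307

Δs = (7 − 3.5)/5 = 0.7.
f(3.5) = 8/9, f(4.2) = 10/13, f(4.9) = 40/59, f(5.6) = 20/33, f(6.3) = 40/73, f(7) = 0.5.
T_5 = (Δs/2)·[f(s_0) + 2f(s_1) + ... + 2f(s_{4}) + f(s_5)].
Sum ≈ 2.307.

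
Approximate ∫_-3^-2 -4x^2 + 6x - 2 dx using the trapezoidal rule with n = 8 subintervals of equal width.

Δx = (-2 − (-3))/8 = 0.125.
f(-3) = -56, f(-2.875) = -52.3125, f(-2.75) = -48.75, f(-2.625) = -45.3125, f(-2.5) = -42, f(-2.375) = -38.8125, f(-2.25) = -35.75, f(-2.125) = -32.8125, f(-2) = -30.
T_8 = (Δx/2)·[f(x_0) + 2f(x_1) + ... + 2f(x_{7}) + f(x_8)].
Sum = -42.34375.

-42.34375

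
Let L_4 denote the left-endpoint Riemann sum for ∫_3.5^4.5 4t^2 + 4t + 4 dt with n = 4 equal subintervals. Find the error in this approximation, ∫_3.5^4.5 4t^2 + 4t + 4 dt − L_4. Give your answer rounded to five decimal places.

4.45833

Exact integral: ∫_3.5^4.5 f(t) dt ≈ 84.3333333.
L_4 = 79.875.
Error ≈ 84.3333333 − 79.875 ≈ 4.45833.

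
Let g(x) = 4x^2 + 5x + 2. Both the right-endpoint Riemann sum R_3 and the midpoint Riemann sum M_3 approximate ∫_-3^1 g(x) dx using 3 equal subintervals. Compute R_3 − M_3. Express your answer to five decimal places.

R_3 ≈ 22.0740741.
M_3 ≈ 22.9629630.
R_3 − M_3 ≈ -0.88889.

-0.88889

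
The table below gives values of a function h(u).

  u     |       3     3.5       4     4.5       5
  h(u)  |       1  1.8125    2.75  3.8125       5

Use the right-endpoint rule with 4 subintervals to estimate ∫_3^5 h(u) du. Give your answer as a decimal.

6.6875

Δu = 0.5.
Sum = 0.5·[1.8125 + 2.75 + 3.8125 + 5] = 6.6875.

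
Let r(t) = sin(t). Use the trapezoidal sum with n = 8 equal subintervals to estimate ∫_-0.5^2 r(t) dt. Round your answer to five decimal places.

1.28318

Δt = (2 − (-0.5))/8 = 0.3125.
r(-0.5) ≈ -0.47943, r(-0.1875) ≈ -0.18640, r(0.125) ≈ 0.12467, r(0.4375) ≈ 0.42368, r(0.75) ≈ 0.68164, r(1.0625) ≈ 0.87357, r(1.375) ≈ 0.98089, r(1.6875) ≈ 0.99320, r(2) ≈ 0.90930.
T_8 = (Δt/2)·[r(t_0) + 2r(t_1) + ... + 2r(t_{7}) + r(t_8)].
Sum ≈ 1.28318.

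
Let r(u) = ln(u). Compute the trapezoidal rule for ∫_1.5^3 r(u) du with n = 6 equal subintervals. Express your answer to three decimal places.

Δu = (3 − 1.5)/6 = 0.25.
r(1.5) ≈ 0.405, r(1.75) ≈ 0.560, r(2) ≈ 0.693, r(2.25) ≈ 0.811, r(2.5) ≈ 0.916, r(2.75) ≈ 1.012, r(3) ≈ 1.099.
T_6 = (Δu/2)·[r(u_0) + 2r(u_1) + ... + 2r(u_{5}) + r(u_6)].
Sum ≈ 1.186.

1.186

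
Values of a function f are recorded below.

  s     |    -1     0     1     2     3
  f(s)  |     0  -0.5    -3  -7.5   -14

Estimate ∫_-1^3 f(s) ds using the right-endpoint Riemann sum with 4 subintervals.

Δs = 1.
Sum = 1·[(-0.5) + (-3) + (-7.5) + (-14)] = -25.

-25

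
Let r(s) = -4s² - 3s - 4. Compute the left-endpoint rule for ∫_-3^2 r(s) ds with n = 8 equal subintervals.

Δs = (2 − (-3))/8 = 0.625.
Left endpoints: -3, -2.375, -1.75, -1.125, -0.5, 0.125, 0.75, 1.375.
r(-3) = -31, r(-2.375) = -19.4375, r(-1.75) = -11, r(-1.125) = -5.6875, r(-0.5) = -3.5, r(0.125) = -4.4375, r(0.75) = -8.5, r(1.375) = -15.6875.
Sum = Δs · [r(-3) + r(-2.375) + r(-1.75) + ...].
Sum = -62.03125.

-62.03125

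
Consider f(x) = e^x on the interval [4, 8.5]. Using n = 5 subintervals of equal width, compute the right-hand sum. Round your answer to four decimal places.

7370.9639

Δx = (8.5 − 4)/5 = 0.9.
Right endpoints: 4.9, 5.8, 6.7, 7.6, 8.5.
f(4.9) ≈ 134.2898, f(5.8) ≈ 330.2996, f(6.7) ≈ 812.4058, f(7.6) ≈ 1998.1959, f(8.5) ≈ 4914.7688.
Sum = Δx · [f(4.9) + f(5.8) + f(6.7) + f(7.6) + f(8.5)].
Sum ≈ 7370.9639.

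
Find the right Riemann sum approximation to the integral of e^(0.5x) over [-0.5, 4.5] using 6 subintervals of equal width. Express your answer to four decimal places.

21.2979

Δx = (4.5 − (-0.5))/6 = 5/6.
Right endpoints: 1/3, 7/6, 2, 17/6, 11/3, 4.5.
f(1/3) ≈ 1.1814, f(7/6) ≈ 1.7920, f(2) ≈ 2.7183, f(17/6) ≈ 4.1234, f(11/3) ≈ 6.2547, f(4.5) ≈ 9.4877.
Sum = Δx · [f(1/3) + f(7/6) + f(2) + ...].
Sum ≈ 21.2979.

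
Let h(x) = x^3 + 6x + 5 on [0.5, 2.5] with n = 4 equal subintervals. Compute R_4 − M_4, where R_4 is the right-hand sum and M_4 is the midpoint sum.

R_4 = 45.
M_4 = 37.5625.
R_4 − M_4 = 7.4375.

7.4375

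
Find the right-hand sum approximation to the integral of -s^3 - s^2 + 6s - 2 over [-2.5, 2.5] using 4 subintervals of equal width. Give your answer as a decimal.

Δs = (2.5 − (-2.5))/4 = 1.25.
Right endpoints: -1.25, 0, 1.25, 2.5.
f(-1.25) = -9.109375, f(0) = -2, f(1.25) = 1.984375, f(2.5) = -8.875.
Sum = Δs · [f(-1.25) + f(0) + f(1.25) + f(2.5)].
Sum = -22.5.

-22.5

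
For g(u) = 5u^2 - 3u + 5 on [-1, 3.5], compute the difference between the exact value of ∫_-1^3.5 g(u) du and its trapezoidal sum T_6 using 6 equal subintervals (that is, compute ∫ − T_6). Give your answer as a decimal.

Exact integral: ∫_-1^3.5 g(u) du = 78.75.
T_6 = 80.859375.
Error = 78.75 − 80.859375 = -2.109375.

-2.109375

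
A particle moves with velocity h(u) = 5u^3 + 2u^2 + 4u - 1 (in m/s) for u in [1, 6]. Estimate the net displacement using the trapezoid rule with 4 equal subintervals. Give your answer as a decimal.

Δu = (6 − 1)/4 = 1.25.
h(1) = 10, h(2.25) = 75.078125, h(3.5) = 251.875, h(4.75) = 598.984375, h(6) = 1175.
T_4 = (Δu/2)·[h(u_0) + 2h(u_1) + 2h(u_2) + 2h(u_3) + h(u_4)].
Sum = 1898.046875.

1898.046875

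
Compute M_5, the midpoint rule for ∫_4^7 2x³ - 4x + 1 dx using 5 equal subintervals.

Δx = (7 − 4)/5 = 0.6.
Midpoints: 4.3, 4.9, 5.5, 6.1, 6.7.
f(4.3) = 142.814, f(4.9) = 216.698, f(5.5) = 311.75, f(6.1) = 430.562, f(6.7) = 575.726.
Sum = Δx · [f(4.3) + f(4.9) + f(5.5) + f(6.1) + f(6.7)].
Sum = 1006.53.

1006.53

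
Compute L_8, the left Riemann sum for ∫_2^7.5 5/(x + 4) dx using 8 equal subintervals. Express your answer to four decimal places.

Δx = (7.5 − 2)/8 = 0.6875.
Left endpoints: 2, 2.6875, 3.375, 4.0625, 4.75, 5.4375, 6.125, 6.8125.
f(2) = 5/6, f(2.6875) = 80/107, f(3.375) = 40/59, f(4.0625) = 80/129, f(4.75) = 4/7, f(5.4375) = 80/151, f(6.125) = 40/81, f(6.8125) = 80/173.
Sum = Δx · [f(2) + f(2.6875) + f(3.375) + ...].
Sum ≈ 3.3939.

3.3939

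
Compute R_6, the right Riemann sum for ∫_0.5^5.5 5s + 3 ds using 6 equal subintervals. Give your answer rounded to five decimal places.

100.41667

Δs = (5.5 − 0.5)/6 = 5/6.
Right endpoints: 4/3, 13/6, 3, 23/6, 14/3, 5.5.
f(4/3) = 29/3, f(13/6) = 83/6, f(3) = 18, f(23/6) = 133/6, f(14/3) = 79/3, f(5.5) = 30.5.
Sum = Δs · [f(4/3) + f(13/6) + f(3) + ...].
Sum ≈ 100.41667.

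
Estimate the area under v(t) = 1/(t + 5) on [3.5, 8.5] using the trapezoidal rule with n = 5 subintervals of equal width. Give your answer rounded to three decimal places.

0.463

Δt = (8.5 − 3.5)/5 = 1.
v(3.5) = 2/17, v(4.5) = 2/19, v(5.5) = 2/21, v(6.5) = 2/23, v(7.5) = 0.08, v(8.5) = 2/27.
T_5 = (Δt/2)·[v(t_0) + 2v(t_1) + ... + 2v(t_{4}) + v(t_5)].
Sum ≈ 0.463.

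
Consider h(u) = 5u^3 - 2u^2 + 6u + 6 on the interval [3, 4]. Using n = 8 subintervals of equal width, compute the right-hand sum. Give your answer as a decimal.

Δu = (4 − 3)/8 = 0.125.
Right endpoints: 3.125, 3.25, 3.375, 3.5, 3.625, 3.75, 3.875, 4.
h(3.125) = 80797/512, h(3.25) = 176.015625, h(3.375) = 100191/512, h(3.5) = 216.875, h(3.625) = 122697/512, h(3.75) = 264.046875, h(3.875) = 148555/512, h(4) = 318.
Sum = Δu · [h(3.125) + h(3.25) + h(3.375) + ...].
Sum = 232.27734375.

232.27734375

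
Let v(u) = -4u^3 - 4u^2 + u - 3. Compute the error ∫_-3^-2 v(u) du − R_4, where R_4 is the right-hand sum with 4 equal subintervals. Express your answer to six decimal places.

6.604167

Exact integral: ∫_-3^-2 v(u) du ≈ 34.16666667.
R_4 = 27.5625.
Error ≈ 34.16666667 − 27.5625 ≈ 6.604167.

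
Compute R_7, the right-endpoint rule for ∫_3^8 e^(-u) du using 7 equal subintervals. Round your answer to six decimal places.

0.033875

Δu = (8 − 3)/7 = 5/7.
Right endpoints: 26/7, 31/7, 36/7, 41/7, 46/7, 51/7, 8.
f(26/7) ≈ 0.024373, f(31/7) ≈ 0.011932, f(36/7) ≈ 0.005841, f(41/7) ≈ 0.002859, f(46/7) ≈ 0.001400, f(51/7) ≈ 0.000685, f(8) ≈ 0.000335.
Sum = Δu · [f(26/7) + f(31/7) + f(36/7) + ...].
Sum ≈ 0.033875.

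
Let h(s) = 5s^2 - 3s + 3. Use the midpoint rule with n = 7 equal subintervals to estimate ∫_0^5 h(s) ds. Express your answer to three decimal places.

Δs = (5 − 0)/7 = 5/7.
Midpoints: 5/14, 15/14, 25/14, 2.5, 45/14, 55/14, 65/14.
h(5/14) = 503/196, h(15/14) = 1083/196, h(25/14) = 2663/196, h(2.5) = 26.75, h(45/14) = 8823/196, h(55/14) = 13403/196, h(65/14) = 18983/196.
Sum = Δs · [h(5/14) + h(15/14) + h(25/14) + ...].
Sum ≈ 184.770.

184.770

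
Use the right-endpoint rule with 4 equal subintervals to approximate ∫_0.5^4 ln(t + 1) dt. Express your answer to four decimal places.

4.4364

Δt = (4 − 0.5)/4 = 0.875.
Right endpoints: 1.375, 2.25, 3.125, 4.
f(1.375) ≈ 0.8650, f(2.25) ≈ 1.1787, f(3.125) ≈ 1.4171, f(4) ≈ 1.6094.
Sum = Δt · [f(1.375) + f(2.25) + f(3.125) + f(4)].
Sum ≈ 4.4364.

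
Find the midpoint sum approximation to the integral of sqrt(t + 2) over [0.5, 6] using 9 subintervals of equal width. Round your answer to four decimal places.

12.4519

Δt = (6 − 0.5)/9 = 11/18.
Midpoints: 29/36, 17/12, 73/36, 95/36, 3.25, 139/36, 161/36, 61/12, 205/36.
f(29/36) ≈ 1.6750, f(17/12) ≈ 1.8484, f(73/36) ≈ 2.0069, f(95/36) ≈ 2.1538, f(3.25) ≈ 2.2913, f(139/36) ≈ 2.4210, f(161/36) ≈ 2.5441, f(61/12) ≈ 2.6615, f(205/36) ≈ 2.7739.
Sum = Δt · [f(29/36) + f(17/12) + f(73/36) + ...].
Sum ≈ 12.4519.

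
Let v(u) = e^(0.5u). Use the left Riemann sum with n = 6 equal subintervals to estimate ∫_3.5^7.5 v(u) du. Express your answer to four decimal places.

61.9571

Δu = (7.5 − 3.5)/6 = 2/3.
Left endpoints: 3.5, 25/6, 29/6, 5.5, 37/6, 41/6.
v(3.5) ≈ 5.7546, v(25/6) ≈ 8.0312, v(29/6) ≈ 11.2084, v(5.5) ≈ 15.6426, v(37/6) ≈ 21.8311, v(41/6) ≈ 30.4677.
Sum = Δu · [v(3.5) + v(25/6) + v(29/6) + ...].
Sum ≈ 61.9571.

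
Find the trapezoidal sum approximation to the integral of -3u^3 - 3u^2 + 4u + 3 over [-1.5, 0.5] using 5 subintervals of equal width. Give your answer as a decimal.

2.33

Δu = (0.5 − (-1.5))/5 = 0.4.
f(-1.5) = 0.375, f(-1.1) = -1.037, f(-0.7) = -0.241, f(-0.3) = 1.611, f(0.1) = 3.367, f(0.5) = 3.875.
T_5 = (Δu/2)·[f(u_0) + 2f(u_1) + ... + 2f(u_{4}) + f(u_5)].
Sum = 2.33.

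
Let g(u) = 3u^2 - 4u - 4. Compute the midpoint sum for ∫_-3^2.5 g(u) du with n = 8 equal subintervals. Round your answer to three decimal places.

Δu = (2.5 − (-3))/8 = 0.6875.
Midpoints: -2.65625, -1.96875, -1.28125, -0.59375, 0.09375, 0.78125, 1.46875, 2.15625.
g(-2.65625) = 28459/1024, g(-1.96875) = 15875/1024, g(-1.28125) = 6195/1024, g(-0.59375) = -581/1024, g(0.09375) = -4453/1024, g(0.78125) = -5421/1024, g(1.46875) = -3485/1024, g(2.15625) = 1355/1024.
Sum = Δu · [g(-2.65625) + g(-1.96875) + g(-1.28125) + ...].
Sum ≈ 25.475.

25.475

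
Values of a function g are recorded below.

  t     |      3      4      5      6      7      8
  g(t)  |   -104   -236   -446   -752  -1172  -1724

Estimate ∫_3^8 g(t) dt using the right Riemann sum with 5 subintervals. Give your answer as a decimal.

-4330

Δt = 1.
Sum = 1·[(-236) + (-446) + (-752) + (-1172) + (-1724)] = -4330.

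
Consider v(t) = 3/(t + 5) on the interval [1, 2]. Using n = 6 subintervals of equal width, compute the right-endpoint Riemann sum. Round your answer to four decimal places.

Δt = (2 − 1)/6 = 1/6.
Right endpoints: 7/6, 4/3, 1.5, 5/3, 11/6, 2.
v(7/6) = 18/37, v(4/3) = 9/19, v(1.5) = 6/13, v(5/3) = 0.45, v(11/6) = 18/41, v(2) = 3/7.
Sum = Δt · [v(7/6) + v(4/3) + v(1.5) + ...].
Sum ≈ 0.4566.

0.4566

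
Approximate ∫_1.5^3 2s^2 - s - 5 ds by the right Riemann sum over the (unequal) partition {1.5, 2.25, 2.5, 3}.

8.40625

Subinterval widths: 0.75, 0.25, 0.5.
Right endpoints: 2.25, 2.5, 3.
f(2.25) = 2.875, f(2.5) = 5, f(3) = 10.
Sum = Σ Δs_i · f(s_i).
Sum = 8.40625.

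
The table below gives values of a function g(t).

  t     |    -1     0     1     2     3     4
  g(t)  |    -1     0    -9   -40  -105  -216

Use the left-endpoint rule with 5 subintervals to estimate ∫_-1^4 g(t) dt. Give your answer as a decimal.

Δt = 1.
Sum = 1·[(-1) + 0 + (-9) + (-40) + (-105)] = -155.

-155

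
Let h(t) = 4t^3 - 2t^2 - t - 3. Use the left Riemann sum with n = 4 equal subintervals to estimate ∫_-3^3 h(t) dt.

-216

Δt = (3 − (-3))/4 = 1.5.
Left endpoints: -3, -1.5, 0, 1.5.
h(-3) = -126, h(-1.5) = -19.5, h(0) = -3, h(1.5) = 4.5.
Sum = Δt · [h(-3) + h(-1.5) + h(0) + h(1.5)].
Sum = -216.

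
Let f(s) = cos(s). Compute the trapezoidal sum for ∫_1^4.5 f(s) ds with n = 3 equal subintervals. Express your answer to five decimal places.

-1.60784

Δs = (4.5 − 1)/3 = 7/6.
f(1) ≈ 0.54030, f(13/6) ≈ -0.56123, f(10/3) ≈ -0.98167, f(4.5) ≈ -0.21080.
T_3 = (Δs/2)·[f(s_0) + 2f(s_1) + 2f(s_2) + f(s_3)].
Sum ≈ -1.60784.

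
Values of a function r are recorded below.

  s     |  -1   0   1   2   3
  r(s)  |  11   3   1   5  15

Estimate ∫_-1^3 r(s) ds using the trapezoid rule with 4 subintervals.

Δs = 1.
T_4 = (1/2)·[11 + 2·3 + 2·1 + 2·5 + 15] = 22.

22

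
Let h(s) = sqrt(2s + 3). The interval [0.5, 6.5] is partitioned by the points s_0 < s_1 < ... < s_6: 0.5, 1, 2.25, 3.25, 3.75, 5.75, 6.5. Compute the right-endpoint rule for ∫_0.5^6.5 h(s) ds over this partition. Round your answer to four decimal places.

Subinterval widths: 0.5, 1.25, 1, 0.5, 2, 0.75.
Right endpoints: 1, 2.25, 3.25, 3.75, 5.75, 6.5.
h(1) ≈ 2.2361, h(2.25) ≈ 2.7386, h(3.25) ≈ 3.0822, h(3.75) ≈ 3.2404, h(5.75) ≈ 3.8079, h(6.5) ≈ 4.0000.
Sum = Σ Δs_i · h(s_i).
Sum ≈ 19.8595.

19.8595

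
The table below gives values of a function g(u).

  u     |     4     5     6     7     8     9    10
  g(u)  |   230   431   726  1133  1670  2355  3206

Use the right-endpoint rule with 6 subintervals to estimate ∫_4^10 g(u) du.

9521

Δu = 1.
Sum = 1·[431 + 726 + 1133 + 1670 + 2355 + 3206] = 9521.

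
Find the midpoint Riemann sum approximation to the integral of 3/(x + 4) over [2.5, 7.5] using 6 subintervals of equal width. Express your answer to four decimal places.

Δx = (7.5 − 2.5)/6 = 5/6.
Midpoints: 35/12, 3.75, 55/12, 65/12, 6.25, 85/12.
f(35/12) = 36/83, f(3.75) = 12/31, f(55/12) = 36/103, f(65/12) = 36/113, f(6.25) = 12/41, f(85/12) = 36/133.
Sum = Δx · [f(35/12) + f(3.75) + f(55/12) + ...].
Sum ≈ 1.7102.

1.7102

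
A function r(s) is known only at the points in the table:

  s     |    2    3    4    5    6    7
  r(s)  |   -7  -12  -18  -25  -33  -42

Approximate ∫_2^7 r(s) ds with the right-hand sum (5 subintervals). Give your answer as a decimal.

-130

Δs = 1.
Sum = 1·[(-12) + (-18) + (-25) + (-33) + (-42)] = -130.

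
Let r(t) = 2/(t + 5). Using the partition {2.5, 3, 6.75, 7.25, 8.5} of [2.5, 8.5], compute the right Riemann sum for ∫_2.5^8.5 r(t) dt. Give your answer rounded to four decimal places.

1.0301

Subinterval widths: 0.5, 3.75, 0.5, 1.25.
Right endpoints: 3, 6.75, 7.25, 8.5.
r(3) = 0.25, r(6.75) = 8/47, r(7.25) = 8/49, r(8.5) = 4/27.
Sum = Σ Δt_i · r(t_i).
Sum ≈ 1.0301.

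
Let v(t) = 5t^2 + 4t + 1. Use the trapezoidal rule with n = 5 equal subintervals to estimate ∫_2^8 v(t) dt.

973.2

Δt = (8 − 2)/5 = 1.2.
v(2) = 29, v(3.2) = 65, v(4.4) = 115.4, v(5.6) = 180.2, v(6.8) = 259.4, v(8) = 353.
T_5 = (Δt/2)·[v(t_0) + 2v(t_1) + ... + 2v(t_{4}) + v(t_5)].
Sum = 973.2.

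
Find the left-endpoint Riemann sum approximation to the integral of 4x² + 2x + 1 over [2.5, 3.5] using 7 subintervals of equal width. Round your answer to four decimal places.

Δx = (3.5 − 2.5)/7 = 1/7.
Left endpoints: 2.5, 37/14, 39/14, 41/14, 43/14, 45/14, 47/14.
f(2.5) = 31, f(37/14) = 1677/49, f(39/14) = 1843/49, f(41/14) = 2017/49, f(43/14) = 2199/49, f(45/14) = 2389/49, f(47/14) = 2587/49.
Sum = Δx · [f(2.5) + f(37/14) + f(39/14) + ...].
Sum ≈ 41.4898.

41.4898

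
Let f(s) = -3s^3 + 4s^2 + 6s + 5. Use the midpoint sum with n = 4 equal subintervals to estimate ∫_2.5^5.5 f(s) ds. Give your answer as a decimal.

-364.5

Δs = (5.5 − 2.5)/4 = 0.75.
Midpoints: 2.875, 3.625, 4.375, 5.125.
f(2.875) = -8181/512, f(3.625) = -32559/512, f(4.375) = -73425/512, f(5.125) = -134667/512.
Sum = Δs · [f(2.875) + f(3.625) + f(4.375) + f(5.125)].
Sum = -364.5.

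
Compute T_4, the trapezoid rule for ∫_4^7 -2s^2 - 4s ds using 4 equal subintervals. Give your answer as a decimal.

Δs = (7 − 4)/4 = 0.75.
f(4) = -48, f(4.75) = -64.125, f(5.5) = -82.5, f(6.25) = -103.125, f(7) = -126.
T_4 = (Δs/2)·[f(s_0) + 2f(s_1) + 2f(s_2) + 2f(s_3) + f(s_4)].
Sum = -252.5625.

-252.5625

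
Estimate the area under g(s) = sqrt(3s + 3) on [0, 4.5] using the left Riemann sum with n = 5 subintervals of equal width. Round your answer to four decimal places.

Δs = (4.5 − 0)/5 = 0.9.
Left endpoints: 0, 0.9, 1.8, 2.7, 3.6.
g(0) ≈ 1.7321, g(0.9) ≈ 2.3875, g(1.8) ≈ 2.8983, g(2.7) ≈ 3.3317, g(3.6) ≈ 3.7148.
Sum = Δs · [g(0) + g(0.9) + g(1.8) + g(2.7) + g(3.6)].
Sum ≈ 12.6579.

12.6579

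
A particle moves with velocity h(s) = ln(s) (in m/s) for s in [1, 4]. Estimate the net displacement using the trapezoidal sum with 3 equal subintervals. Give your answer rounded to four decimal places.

2.4849

Δs = (4 − 1)/3 = 1.
h(1) ≈ 0.0000, h(2) ≈ 0.6931, h(3) ≈ 1.0986, h(4) ≈ 1.3863.
T_3 = (Δs/2)·[h(s_0) + 2h(s_1) + 2h(s_2) + h(s_3)].
Sum ≈ 2.4849.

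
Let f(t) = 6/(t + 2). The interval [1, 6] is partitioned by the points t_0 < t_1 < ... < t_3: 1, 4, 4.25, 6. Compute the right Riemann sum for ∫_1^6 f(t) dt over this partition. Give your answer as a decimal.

4.5525

Subinterval widths: 3, 0.25, 1.75.
Right endpoints: 4, 4.25, 6.
f(4) = 1, f(4.25) = 0.96, f(6) = 0.75.
Sum = Σ Δt_i · f(t_i).
Sum = 4.5525.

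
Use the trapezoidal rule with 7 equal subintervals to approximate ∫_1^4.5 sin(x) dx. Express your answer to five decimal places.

0.73538

Δx = (4.5 − 1)/7 = 0.5.
f(1) ≈ 0.84147, f(1.5) ≈ 0.99749, f(2) ≈ 0.90930, f(2.5) ≈ 0.59847, f(3) ≈ 0.14112, f(3.5) ≈ -0.35078, f(4) ≈ -0.75680, f(4.5) ≈ -0.97753.
T_7 = (Δx/2)·[f(x_0) + 2f(x_1) + ... + 2f(x_{6}) + f(x_7)].
Sum ≈ 0.73538.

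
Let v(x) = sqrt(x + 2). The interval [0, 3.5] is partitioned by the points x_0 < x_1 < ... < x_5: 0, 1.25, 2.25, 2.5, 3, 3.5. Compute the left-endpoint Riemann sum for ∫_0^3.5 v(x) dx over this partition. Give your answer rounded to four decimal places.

Subinterval widths: 1.25, 1, 0.25, 0.5, 0.5.
Left endpoints: 0, 1.25, 2.25, 2.5, 3.
v(0) ≈ 1.4142, v(1.25) ≈ 1.8028, v(2.25) ≈ 2.0616, v(2.5) ≈ 2.1213, v(3) ≈ 2.2361.
Sum = Σ Δx_i · v(x_i).
Sum ≈ 6.2646.

6.2646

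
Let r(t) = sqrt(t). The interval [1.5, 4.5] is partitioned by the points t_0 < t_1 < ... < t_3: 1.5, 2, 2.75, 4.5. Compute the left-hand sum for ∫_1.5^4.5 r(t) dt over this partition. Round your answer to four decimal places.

Subinterval widths: 0.5, 0.75, 1.75.
Left endpoints: 1.5, 2, 2.75.
r(1.5) ≈ 1.2247, r(2) ≈ 1.4142, r(2.75) ≈ 1.6583.
Sum = Σ Δt_i · r(t_i).
Sum ≈ 4.5751.

4.5751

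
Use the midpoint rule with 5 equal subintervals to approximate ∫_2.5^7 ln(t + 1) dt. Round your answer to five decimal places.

7.75625

Δt = (7 − 2.5)/5 = 0.9.
Midpoints: 2.95, 3.85, 4.75, 5.65, 6.55.
f(2.95) ≈ 1.37372, f(3.85) ≈ 1.57898, f(4.75) ≈ 1.74920, f(5.65) ≈ 1.89462, f(6.55) ≈ 2.02155.
Sum = Δt · [f(2.95) + f(3.85) + f(4.75) + f(5.65) + f(6.55)].
Sum ≈ 7.75625.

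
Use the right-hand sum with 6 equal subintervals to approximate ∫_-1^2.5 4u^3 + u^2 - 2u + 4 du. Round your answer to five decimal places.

Δu = (2.5 − (-1))/6 = 7/12.
Right endpoints: -5/12, 1/6, 0.75, 4/3, 23/12, 2.5.
f(-5/12) = 1019/216, f(1/6) = 401/108, f(0.75) = 4.75, f(4/3) = 340/27, f(23/12) = 6913/216, f(2.5) = 67.75.
Sum = Δu · [f(-5/12) + f(1/6) + f(0.75) + ...].
Sum ≈ 73.22454.

73.22454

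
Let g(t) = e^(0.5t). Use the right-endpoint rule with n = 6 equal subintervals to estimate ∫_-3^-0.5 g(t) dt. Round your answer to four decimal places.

1.2311

Δt = (-0.5 − (-3))/6 = 5/12.
Right endpoints: -31/12, -13/6, -1.75, -4/3, -11/12, -0.5.
g(-31/12) ≈ 0.2748, g(-13/6) ≈ 0.3385, g(-1.75) ≈ 0.4169, g(-4/3) ≈ 0.5134, g(-11/12) ≈ 0.6323, g(-0.5) ≈ 0.7788.
Sum = Δt · [g(-31/12) + g(-13/6) + g(-1.75) + ...].
Sum ≈ 1.2311.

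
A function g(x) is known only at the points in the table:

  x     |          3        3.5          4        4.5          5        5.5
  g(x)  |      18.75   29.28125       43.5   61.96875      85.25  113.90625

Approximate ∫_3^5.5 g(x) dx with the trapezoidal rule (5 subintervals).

143.1640625

Δx = 0.5.
T_5 = (0.5/2)·[18.75 + 2·29.28125 + 2·43.5 + 2·61.96875 + 2·85.25 + 113.90625] = 143.1640625.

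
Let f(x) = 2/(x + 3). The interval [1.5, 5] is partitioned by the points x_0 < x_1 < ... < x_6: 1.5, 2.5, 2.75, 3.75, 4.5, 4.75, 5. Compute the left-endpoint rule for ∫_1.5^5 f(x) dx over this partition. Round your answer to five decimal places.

1.23658

Subinterval widths: 1, 0.25, 1, 0.75, 0.25, 0.25.
Left endpoints: 1.5, 2.5, 2.75, 3.75, 4.5, 4.75.
f(1.5) = 4/9, f(2.5) = 4/11, f(2.75) = 8/23, f(3.75) = 8/27, f(4.5) = 4/15, f(4.75) = 8/31.
Sum = Σ Δx_i · f(x_i).
Sum ≈ 1.23658.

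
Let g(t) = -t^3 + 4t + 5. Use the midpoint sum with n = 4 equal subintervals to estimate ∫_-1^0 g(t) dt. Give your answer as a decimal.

3.2421875

Δt = (0 − (-1))/4 = 0.25.
Midpoints: -0.875, -0.625, -0.375, -0.125.
g(-0.875) = 1111/512, g(-0.625) = 1405/512, g(-0.375) = 1819/512, g(-0.125) = 2305/512.
Sum = Δt · [g(-0.875) + g(-0.625) + g(-0.375) + g(-0.125)].
Sum = 3.2421875.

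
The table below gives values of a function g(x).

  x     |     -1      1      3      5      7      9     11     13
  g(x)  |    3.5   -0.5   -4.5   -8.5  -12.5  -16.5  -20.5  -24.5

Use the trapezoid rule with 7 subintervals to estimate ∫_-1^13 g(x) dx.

Δx = 2.
T_7 = (2/2)·[3.5 + 2·(-0.5) + 2·(-4.5) + 2·(-8.5) + 2·(-12.5) + 2·(-16.5) + 2·(-20.5) + (-24.5)] = -147.

-147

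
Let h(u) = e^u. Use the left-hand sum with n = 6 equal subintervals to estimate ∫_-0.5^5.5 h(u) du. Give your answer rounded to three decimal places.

Δu = (5.5 − (-0.5))/6 = 1.
Left endpoints: -0.5, 0.5, 1.5, 2.5, 3.5, 4.5.
h(-0.5) ≈ 0.607, h(0.5) ≈ 1.649, h(1.5) ≈ 4.482, h(2.5) ≈ 12.182, h(3.5) ≈ 33.115, h(4.5) ≈ 90.017.
Sum = Δu · [h(-0.5) + h(0.5) + h(1.5) + ...].
Sum ≈ 142.052.

142.052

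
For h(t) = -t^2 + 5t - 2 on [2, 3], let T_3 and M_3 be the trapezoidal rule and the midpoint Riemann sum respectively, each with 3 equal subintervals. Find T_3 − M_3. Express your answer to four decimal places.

T_3 ≈ 4.148148.
M_3 ≈ 4.175926.
T_3 − M_3 ≈ -0.0278.

-0.0278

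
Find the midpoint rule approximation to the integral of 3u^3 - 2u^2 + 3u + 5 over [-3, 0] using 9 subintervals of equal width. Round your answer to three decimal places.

Δu = (0 − (-3))/9 = 1/3.
Midpoints: -17/6, -2.5, -13/6, -11/6, -1.5, -7/6, -5/6, -0.5, -1/6.
f(-17/6) = -2107/24, f(-2.5) = -61.875, f(-13/6) = -2981/72, f(-11/6) = -617/24, f(-1.5) = -14.125, f(-7/6) = -431/72, f(-5/6) = -0.625, f(-0.5) = 2.625, f(-1/6) = 319/72.
Sum = Δu · [f(-17/6) + f(-2.5) + f(-13/6) + ...].
Sum ≈ -76.819.

-76.819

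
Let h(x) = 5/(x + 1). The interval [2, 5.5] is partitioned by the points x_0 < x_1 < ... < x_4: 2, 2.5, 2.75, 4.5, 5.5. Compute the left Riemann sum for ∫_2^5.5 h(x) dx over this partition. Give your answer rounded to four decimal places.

Subinterval widths: 0.5, 0.25, 1.75, 1.
Left endpoints: 2, 2.5, 2.75, 4.5.
h(2) = 5/3, h(2.5) = 10/7, h(2.75) = 4/3, h(4.5) = 10/11.
Sum = Σ Δx_i · h(x_i).
Sum ≈ 4.4329.

4.4329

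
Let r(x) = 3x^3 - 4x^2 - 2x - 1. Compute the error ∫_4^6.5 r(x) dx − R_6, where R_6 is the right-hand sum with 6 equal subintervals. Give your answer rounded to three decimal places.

-111.853

Exact integral: ∫_4^6.5 r(x) dx ≈ 837.21354.
R_6 ≈ 949.06612.
Error ≈ 837.21354 − 949.06612 ≈ -111.853.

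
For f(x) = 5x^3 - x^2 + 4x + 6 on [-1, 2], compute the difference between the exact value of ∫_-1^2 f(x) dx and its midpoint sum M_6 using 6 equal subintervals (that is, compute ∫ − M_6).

0.40625

Exact integral: ∫_-1^2 f(x) dx = 39.75.
M_6 = 39.34375.
Error = 39.75 − 39.34375 = 0.40625.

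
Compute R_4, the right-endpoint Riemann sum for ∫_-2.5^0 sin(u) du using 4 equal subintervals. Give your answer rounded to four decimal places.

Δu = (0 − (-2.5))/4 = 0.625.
Right endpoints: -1.875, -1.25, -0.625, 0.
f(-1.875) ≈ -0.9541, f(-1.25) ≈ -0.9490, f(-0.625) ≈ -0.5851, f(0) ≈ 0.0000.
Sum = Δu · [f(-1.875) + f(-1.25) + f(-0.625) + f(0)].
Sum ≈ -1.5551.

-1.5551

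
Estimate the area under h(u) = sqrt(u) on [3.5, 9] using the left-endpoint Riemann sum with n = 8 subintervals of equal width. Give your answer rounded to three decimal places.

Δu = (9 − 3.5)/8 = 0.6875.
Left endpoints: 3.5, 4.1875, 4.875, 5.5625, 6.25, 6.9375, 7.625, 8.3125.
h(3.5) ≈ 1.871, h(4.1875) ≈ 2.046, h(4.875) ≈ 2.208, h(5.5625) ≈ 2.358, h(6.25) ≈ 2.500, h(6.9375) ≈ 2.634, h(7.625) ≈ 2.761, h(8.3125) ≈ 2.883.
Sum = Δu · [h(3.5) + h(4.1875) + h(4.875) + ...].
Sum ≈ 13.243.

13.243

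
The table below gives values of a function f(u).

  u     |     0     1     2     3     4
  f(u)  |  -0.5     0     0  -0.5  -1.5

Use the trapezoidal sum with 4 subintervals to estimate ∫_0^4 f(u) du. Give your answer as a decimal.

Δu = 1.
T_4 = (1/2)·[(-0.5) + 2·0 + 2·0 + 2·(-0.5) + (-1.5)] = -1.5.

-1.5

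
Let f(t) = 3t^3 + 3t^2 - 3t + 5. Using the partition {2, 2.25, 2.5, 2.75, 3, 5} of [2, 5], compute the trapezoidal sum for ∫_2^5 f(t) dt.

Subinterval widths: 0.25, 0.25, 0.25, 0.25, 2.
f(2) = 35, f(2.25) = 47.609375, f(2.5) = 63.125, f(2.75) = 81.828125, f(3) = 104, f(5) = 440.
On each subinterval the trapezoid contributes (Δt_i/2)·[f(t_{i-1}) + f(t_i)].
Sum = 609.515625.

609.515625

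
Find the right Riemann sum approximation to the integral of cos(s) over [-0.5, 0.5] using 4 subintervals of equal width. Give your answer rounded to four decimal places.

0.9539

Δs = (0.5 − (-0.5))/4 = 0.25.
Right endpoints: -0.25, 0, 0.25, 0.5.
f(-0.25) ≈ 0.9689, f(0) ≈ 1.0000, f(0.25) ≈ 0.9689, f(0.5) ≈ 0.8776.
Sum = Δs · [f(-0.25) + f(0) + f(0.25) + f(0.5)].
Sum ≈ 0.9539.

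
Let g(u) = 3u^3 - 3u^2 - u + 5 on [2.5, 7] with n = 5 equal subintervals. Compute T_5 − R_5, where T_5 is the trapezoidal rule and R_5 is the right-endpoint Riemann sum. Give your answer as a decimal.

T_5 = 1469.35125.
R_5 = 1851.57.
T_5 − R_5 = -382.21875.

-382.21875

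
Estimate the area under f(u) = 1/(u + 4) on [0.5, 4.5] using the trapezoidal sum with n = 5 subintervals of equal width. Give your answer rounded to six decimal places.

0.637877

Δu = (4.5 − 0.5)/5 = 0.8.
f(0.5) = 2/9, f(1.3) = 10/53, f(2.1) = 10/61, f(2.9) = 10/69, f(3.7) = 10/77, f(4.5) = 2/17.
T_5 = (Δu/2)·[f(u_0) + 2f(u_1) + ... + 2f(u_{4}) + f(u_5)].
Sum ≈ 0.637877.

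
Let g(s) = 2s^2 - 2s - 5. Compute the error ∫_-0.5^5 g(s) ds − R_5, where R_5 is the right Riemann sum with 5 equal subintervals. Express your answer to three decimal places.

-23.393

Exact integral: ∫_-0.5^5 g(s) ds ≈ 31.16667.
R_5 = 54.56.
Error ≈ 31.16667 − 54.56 ≈ -23.393.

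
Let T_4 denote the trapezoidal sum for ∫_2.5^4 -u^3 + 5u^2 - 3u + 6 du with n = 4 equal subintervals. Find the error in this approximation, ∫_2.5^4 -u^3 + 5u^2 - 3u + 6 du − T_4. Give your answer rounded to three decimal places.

0.167

Exact integral: ∫_2.5^4 f(u) du = 20.765625.
T_4 ≈ 20.59863.
Error ≈ 20.765625 − 20.59863 ≈ 0.167.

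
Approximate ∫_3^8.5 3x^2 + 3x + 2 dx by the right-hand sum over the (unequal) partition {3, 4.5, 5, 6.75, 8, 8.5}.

833.140625

Subinterval widths: 1.5, 0.5, 1.75, 1.25, 0.5.
Right endpoints: 4.5, 5, 6.75, 8, 8.5.
f(4.5) = 76.25, f(5) = 92, f(6.75) = 158.9375, f(8) = 218, f(8.5) = 244.25.
Sum = Σ Δx_i · f(x_i).
Sum = 833.140625.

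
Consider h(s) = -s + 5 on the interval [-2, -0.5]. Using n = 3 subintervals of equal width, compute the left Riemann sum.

9.75

Δs = (-0.5 − (-2))/3 = 0.5.
Left endpoints: -2, -1.5, -1.
h(-2) = 7, h(-1.5) = 6.5, h(-1) = 6.
Sum = Δs · [h(-2) + h(-1.5) + h(-1)].
Sum = 9.75.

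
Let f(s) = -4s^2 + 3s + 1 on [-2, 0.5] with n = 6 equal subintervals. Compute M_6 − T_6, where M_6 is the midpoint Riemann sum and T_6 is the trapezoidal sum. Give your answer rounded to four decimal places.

0.4340

M_6 ≈ -13.813657.
T_6 ≈ -14.247685.
M_6 − T_6 ≈ 0.4340.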